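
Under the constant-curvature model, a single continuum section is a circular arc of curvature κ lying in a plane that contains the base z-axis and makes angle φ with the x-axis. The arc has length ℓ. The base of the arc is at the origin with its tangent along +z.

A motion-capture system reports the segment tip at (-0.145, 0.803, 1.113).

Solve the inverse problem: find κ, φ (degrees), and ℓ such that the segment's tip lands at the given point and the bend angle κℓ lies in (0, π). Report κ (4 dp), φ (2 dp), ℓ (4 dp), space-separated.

ρ = √(x²+y²) = √(-0.145² + 0.803²) = 0.81599
φ = atan2(y, x) mod 360° = atan2(0.803, -0.145) = 100.2358°
|p|² = ρ² + z² = 0.81599² + 1.113² = 1.90460
κ = 2ρ / |p|² = 2×0.81599 / 1.90460 = 0.85686
θ = 2·atan2(ρ, z) = 2·atan2(0.81599, 1.113) = 1.26525 rad
ℓ = θ/κ = 1.26525/0.85686 = 1.47661

0.8569 100.24 1.4766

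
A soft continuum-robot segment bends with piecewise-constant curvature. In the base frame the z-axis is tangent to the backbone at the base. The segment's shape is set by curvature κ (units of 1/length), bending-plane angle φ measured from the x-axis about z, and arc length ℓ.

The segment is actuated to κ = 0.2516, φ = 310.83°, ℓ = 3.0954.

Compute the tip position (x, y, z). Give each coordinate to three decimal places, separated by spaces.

θ = κ·ℓ = 0.2516 × 3.0954 = 0.77880 rad
ρ = (1 − cos θ)/κ = (1 − 0.71176)/0.2516 = 1.14565
z = sin θ / κ = 0.70243/0.2516 = 2.79184
x = ρ cos φ = 1.14565 × cos(310.83°) = 0.74904
y = ρ sin φ = 1.14565 × sin(310.83°) = -0.86686

0.749 -0.867 2.792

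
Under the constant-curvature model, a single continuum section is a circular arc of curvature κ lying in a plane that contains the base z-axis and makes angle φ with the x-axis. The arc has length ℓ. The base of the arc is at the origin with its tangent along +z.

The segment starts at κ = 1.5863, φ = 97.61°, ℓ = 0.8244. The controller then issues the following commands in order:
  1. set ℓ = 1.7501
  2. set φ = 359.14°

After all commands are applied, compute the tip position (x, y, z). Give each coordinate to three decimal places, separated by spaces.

1.219 -0.018 0.225

initial: κ=1.5863, φ=97.61°, ℓ=0.8244
cmd 1: set ℓ=1.7501 → (κ,φ,ℓ)=(1.5863,97.61°,1.7501) → tip=(-0.1615,1.2084,0.2253)
cmd 2: set φ=359.14° → (κ,φ,ℓ)=(1.5863,359.14°,1.7501) → tip=(1.2190,-0.0183,0.2253)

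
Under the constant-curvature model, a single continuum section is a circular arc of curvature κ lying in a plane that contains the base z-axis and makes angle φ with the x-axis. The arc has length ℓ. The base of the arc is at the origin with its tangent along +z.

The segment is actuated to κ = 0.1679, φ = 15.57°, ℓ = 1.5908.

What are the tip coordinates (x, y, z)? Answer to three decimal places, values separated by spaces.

θ = κ·ℓ = 0.1679 × 1.5908 = 0.26710 rad
ρ = (1 − cos θ)/κ = (1 − 0.96454)/0.1679 = 0.21119
z = sin θ / κ = 0.26393/0.1679 = 1.57195
x = ρ cos φ = 0.21119 × cos(15.57°) = 0.20344
y = ρ sin φ = 0.21119 × sin(15.57°) = 0.05669

0.203 0.057 1.572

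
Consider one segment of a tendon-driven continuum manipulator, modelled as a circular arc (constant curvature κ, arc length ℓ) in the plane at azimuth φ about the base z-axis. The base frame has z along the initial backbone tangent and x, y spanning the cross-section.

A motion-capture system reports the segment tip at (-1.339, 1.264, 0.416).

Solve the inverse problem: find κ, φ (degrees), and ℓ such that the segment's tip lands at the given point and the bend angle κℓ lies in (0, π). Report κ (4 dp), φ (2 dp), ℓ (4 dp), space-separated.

1.0334 136.65 2.6100

ρ = √(x²+y²) = √(-1.339² + 1.264²) = 1.84136
φ = atan2(y, x) mod 360° = atan2(1.264, -1.339) = 136.6504°
|p|² = ρ² + z² = 1.84136² + 0.416² = 3.56367
κ = 2ρ / |p|² = 2×1.84136 / 3.56367 = 1.03341
θ = 2·atan2(ρ, z) = 2·atan2(1.84136, 0.416) = 2.69721 rad
ℓ = θ/κ = 2.69721/1.03341 = 2.61002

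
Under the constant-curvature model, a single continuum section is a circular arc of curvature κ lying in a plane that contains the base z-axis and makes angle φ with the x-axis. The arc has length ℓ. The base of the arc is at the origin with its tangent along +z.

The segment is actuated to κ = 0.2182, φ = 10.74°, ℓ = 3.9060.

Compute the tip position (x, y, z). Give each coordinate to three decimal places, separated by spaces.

1.539 0.292 3.450

θ = κ·ℓ = 0.2182 × 3.9060 = 0.85229 rad
ρ = (1 − cos θ)/κ = (1 − 0.65826)/0.2182 = 1.56617
z = sin θ / κ = 0.75279/0.2182 = 3.45000
x = ρ cos φ = 1.56617 × cos(10.74°) = 1.53874
y = ρ sin φ = 1.56617 × sin(10.74°) = 0.29186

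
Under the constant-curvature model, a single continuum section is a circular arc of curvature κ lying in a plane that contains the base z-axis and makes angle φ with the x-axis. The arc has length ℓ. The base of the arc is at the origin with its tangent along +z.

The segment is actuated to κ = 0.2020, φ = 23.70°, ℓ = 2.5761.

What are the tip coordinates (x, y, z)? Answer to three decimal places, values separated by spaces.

θ = κ·ℓ = 0.2020 × 2.5761 = 0.52037 rad
ρ = (1 − cos θ)/κ = (1 − 0.86763)/0.2020 = 0.65528
z = sin θ / κ = 0.49720/0.2020 = 2.46140
x = ρ cos φ = 0.65528 × cos(23.70°) = 0.60001
y = ρ sin φ = 0.65528 × sin(23.70°) = 0.26339

0.600 0.263 2.461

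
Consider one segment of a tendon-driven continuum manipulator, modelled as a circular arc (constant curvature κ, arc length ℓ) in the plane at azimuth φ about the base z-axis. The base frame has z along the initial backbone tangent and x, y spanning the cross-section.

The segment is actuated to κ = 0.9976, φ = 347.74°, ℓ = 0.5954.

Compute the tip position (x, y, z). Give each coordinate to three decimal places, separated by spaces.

0.168 -0.036 0.561

θ = κ·ℓ = 0.9976 × 0.5954 = 0.59397 rad
ρ = (1 − cos θ)/κ = (1 − 0.82872)/0.9976 = 0.17169
z = sin θ / κ = 0.55966/0.9976 = 0.56100
x = ρ cos φ = 0.17169 × cos(347.74°) = 0.16777
y = ρ sin φ = 0.17169 × sin(347.74°) = -0.03646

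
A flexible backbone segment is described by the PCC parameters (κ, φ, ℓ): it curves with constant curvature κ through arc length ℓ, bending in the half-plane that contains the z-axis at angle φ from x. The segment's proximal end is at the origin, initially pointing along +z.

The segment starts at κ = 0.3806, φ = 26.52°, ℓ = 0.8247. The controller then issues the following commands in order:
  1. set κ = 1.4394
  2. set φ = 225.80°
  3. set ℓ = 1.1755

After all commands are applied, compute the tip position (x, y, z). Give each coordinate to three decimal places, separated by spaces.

initial: κ=0.3806, φ=26.52°, ℓ=0.8247
cmd 1: set κ=1.4394 → (κ,φ,ℓ)=(1.4394,26.52°,0.8247) → tip=(0.3889,0.1941,0.6442)
cmd 2: set φ=225.80° → (κ,φ,ℓ)=(1.4394,225.80°,0.8247) → tip=(-0.3030,-0.3116,0.6442)
cmd 3: set ℓ=1.1755 → (κ,φ,ℓ)=(1.4394,225.80°,1.1755) → tip=(-0.5429,-0.5583,0.6896)

-0.543 -0.558 0.690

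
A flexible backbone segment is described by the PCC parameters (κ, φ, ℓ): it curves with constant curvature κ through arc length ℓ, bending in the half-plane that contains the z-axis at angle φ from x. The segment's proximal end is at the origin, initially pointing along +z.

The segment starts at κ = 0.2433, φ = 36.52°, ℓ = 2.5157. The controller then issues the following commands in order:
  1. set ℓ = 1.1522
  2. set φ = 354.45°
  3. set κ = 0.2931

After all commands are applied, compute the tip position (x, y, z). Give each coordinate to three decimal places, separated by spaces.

initial: κ=0.2433, φ=36.52°, ℓ=2.5157
cmd 1: set ℓ=1.1522 → (κ,φ,ℓ)=(0.2433,36.52°,1.1522) → tip=(0.1289,0.0955,1.1372)
cmd 2: set φ=354.45° → (κ,φ,ℓ)=(0.2433,354.45°,1.1522) → tip=(0.1597,-0.0155,1.1372)
cmd 3: set κ=0.2931 → (κ,φ,ℓ)=(0.2931,354.45°,1.1522) → tip=(0.1918,-0.0186,1.1304)

0.192 -0.019 1.130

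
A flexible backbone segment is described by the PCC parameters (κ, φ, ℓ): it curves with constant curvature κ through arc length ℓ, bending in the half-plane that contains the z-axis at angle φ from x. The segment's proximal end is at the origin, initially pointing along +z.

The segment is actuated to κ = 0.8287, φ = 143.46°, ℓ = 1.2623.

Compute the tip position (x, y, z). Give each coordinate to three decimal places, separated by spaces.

-0.484 0.359 1.044

θ = κ·ℓ = 0.8287 × 1.2623 = 1.04607 rad
ρ = (1 − cos θ)/κ = (1 − 0.50098)/0.8287 = 0.60217
z = sin θ / κ = 0.86546/0.8287 = 1.04436
x = ρ cos φ = 0.60217 × cos(143.46°) = -0.48381
y = ρ sin φ = 0.60217 × sin(143.46°) = 0.35853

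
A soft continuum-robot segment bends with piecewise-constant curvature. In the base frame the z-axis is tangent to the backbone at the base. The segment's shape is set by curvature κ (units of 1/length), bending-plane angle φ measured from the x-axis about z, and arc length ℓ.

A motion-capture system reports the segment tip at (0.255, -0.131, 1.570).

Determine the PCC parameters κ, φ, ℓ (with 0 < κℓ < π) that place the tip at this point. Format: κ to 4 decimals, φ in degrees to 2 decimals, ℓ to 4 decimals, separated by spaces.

ρ = √(x²+y²) = √(0.255² + -0.131²) = 0.28668
φ = atan2(y, x) mod 360° = atan2(-0.131, 0.255) = 332.8093°
|p|² = ρ² + z² = 0.28668² + 1.570² = 2.54709
κ = 2ρ / |p|² = 2×0.28668 / 2.54709 = 0.22511
θ = 2·atan2(ρ, z) = 2·atan2(0.28668, 1.570) = 0.36122 rad
ℓ = θ/κ = 0.36122/0.22511 = 1.60467

0.2251 332.81 1.6047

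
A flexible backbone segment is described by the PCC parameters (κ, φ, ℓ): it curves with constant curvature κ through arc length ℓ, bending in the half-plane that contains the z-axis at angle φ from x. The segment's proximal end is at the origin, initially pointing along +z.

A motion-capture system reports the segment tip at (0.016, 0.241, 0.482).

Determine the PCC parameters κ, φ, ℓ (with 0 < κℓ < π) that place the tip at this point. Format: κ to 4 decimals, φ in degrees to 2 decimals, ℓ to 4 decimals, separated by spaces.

ρ = √(x²+y²) = √(0.016² + 0.241²) = 0.24153
φ = atan2(y, x) mod 360° = atan2(0.241, 0.016) = 86.2017°
|p|² = ρ² + z² = 0.24153² + 0.482² = 0.29066
κ = 2ρ / |p|² = 2×0.24153 / 0.29066 = 1.66194
θ = 2·atan2(ρ, z) = 2·atan2(0.24153, 0.482) = 0.92906 rad
ℓ = θ/κ = 0.92906/1.66194 = 0.55902

1.6619 86.20 0.5590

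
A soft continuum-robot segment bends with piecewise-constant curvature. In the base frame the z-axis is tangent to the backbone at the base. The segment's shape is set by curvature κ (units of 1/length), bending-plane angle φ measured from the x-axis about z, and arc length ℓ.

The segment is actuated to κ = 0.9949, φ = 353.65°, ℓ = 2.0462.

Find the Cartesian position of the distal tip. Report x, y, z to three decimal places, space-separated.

θ = κ·ℓ = 0.9949 × 2.0462 = 2.03576 rad
ρ = (1 − cos θ)/κ = (1 − -0.44839)/0.9949 = 1.45582
z = sin θ / κ = 0.89384/0.9949 = 0.89842
x = ρ cos φ = 1.45582 × cos(353.65°) = 1.44689
y = ρ sin φ = 1.45582 × sin(353.65°) = -0.16102

1.447 -0.161 0.898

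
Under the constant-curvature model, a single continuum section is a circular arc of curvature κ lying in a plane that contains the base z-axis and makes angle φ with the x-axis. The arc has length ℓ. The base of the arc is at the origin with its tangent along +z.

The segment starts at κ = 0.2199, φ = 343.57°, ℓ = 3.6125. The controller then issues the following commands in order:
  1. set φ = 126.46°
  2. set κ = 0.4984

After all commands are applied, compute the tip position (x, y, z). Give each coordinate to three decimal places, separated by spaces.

initial: κ=0.2199, φ=343.57°, ℓ=3.6125
cmd 1: set φ=126.46° → (κ,φ,ℓ)=(0.2199,126.46°,3.6125) → tip=(-0.8088,1.0946,3.2444)
cmd 2: set κ=0.4984 → (κ,φ,ℓ)=(0.4984,126.46°,3.6125) → tip=(-1.4638,1.9811,1.9537)

-1.464 1.981 1.954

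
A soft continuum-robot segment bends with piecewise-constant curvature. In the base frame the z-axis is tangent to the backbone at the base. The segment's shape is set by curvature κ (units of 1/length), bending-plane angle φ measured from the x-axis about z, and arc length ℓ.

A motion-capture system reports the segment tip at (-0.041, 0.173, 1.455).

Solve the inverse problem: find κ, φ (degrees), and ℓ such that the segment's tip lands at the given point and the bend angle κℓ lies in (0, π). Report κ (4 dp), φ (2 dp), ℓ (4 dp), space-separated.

ρ = √(x²+y²) = √(-0.041² + 0.173²) = 0.17779
φ = atan2(y, x) mod 360° = atan2(0.173, -0.041) = 103.3328°
|p|² = ρ² + z² = 0.17779² + 1.455² = 2.14864
κ = 2ρ / |p|² = 2×0.17779 / 2.14864 = 0.16549
θ = 2·atan2(ρ, z) = 2·atan2(0.17779, 1.455) = 0.24318 rad
ℓ = θ/κ = 0.24318/0.16549 = 1.46944

0.1655 103.33 1.4694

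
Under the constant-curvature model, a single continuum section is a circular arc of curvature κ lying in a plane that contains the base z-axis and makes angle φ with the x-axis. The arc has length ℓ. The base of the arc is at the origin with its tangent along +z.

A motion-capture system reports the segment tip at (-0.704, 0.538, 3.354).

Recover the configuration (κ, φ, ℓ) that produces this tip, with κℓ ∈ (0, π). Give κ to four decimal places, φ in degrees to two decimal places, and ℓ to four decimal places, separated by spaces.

0.1473 142.61 3.5079

ρ = √(x²+y²) = √(-0.704² + 0.538²) = 0.88604
φ = atan2(y, x) mod 360° = atan2(0.538, -0.704) = 142.6128°
|p|² = ρ² + z² = 0.88604² + 3.354² = 12.03438
κ = 2ρ / |p|² = 2×0.88604 / 12.03438 = 0.14725
θ = 2·atan2(ρ, z) = 2·atan2(0.88604, 3.354) = 0.51655 rad
ℓ = θ/κ = 0.51655/0.14725 = 3.50793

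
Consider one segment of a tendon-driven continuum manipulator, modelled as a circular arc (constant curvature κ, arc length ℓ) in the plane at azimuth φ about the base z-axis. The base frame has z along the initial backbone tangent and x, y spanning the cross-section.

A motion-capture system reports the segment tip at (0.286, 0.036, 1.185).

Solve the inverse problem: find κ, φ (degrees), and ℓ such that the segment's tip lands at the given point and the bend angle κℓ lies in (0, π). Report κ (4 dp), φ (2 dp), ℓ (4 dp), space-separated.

0.3876 7.17 1.2312

ρ = √(x²+y²) = √(0.286² + 0.036²) = 0.28826
φ = atan2(y, x) mod 360° = atan2(0.036, 0.286) = 7.1743°
|p|² = ρ² + z² = 0.28826² + 1.185² = 1.48732
κ = 2ρ / |p|² = 2×0.28826 / 1.48732 = 0.38762
θ = 2·atan2(ρ, z) = 2·atan2(0.28826, 1.185) = 0.47724 rad
ℓ = θ/κ = 0.47724/0.38762 = 1.23121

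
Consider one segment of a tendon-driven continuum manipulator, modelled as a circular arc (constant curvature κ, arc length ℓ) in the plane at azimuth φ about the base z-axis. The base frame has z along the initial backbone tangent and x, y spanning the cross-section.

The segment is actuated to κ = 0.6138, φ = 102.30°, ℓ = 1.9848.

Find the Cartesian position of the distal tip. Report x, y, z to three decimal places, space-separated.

θ = κ·ℓ = 0.6138 × 1.9848 = 1.21827 rad
ρ = (1 − cos θ)/κ = (1 − 0.34527)/0.6138 = 1.06668
z = sin θ / κ = 0.93850/0.6138 = 1.52901
x = ρ cos φ = 1.06668 × cos(102.30°) = -0.22724
y = ρ sin φ = 1.06668 × sin(102.30°) = 1.04220

-0.227 1.042 1.529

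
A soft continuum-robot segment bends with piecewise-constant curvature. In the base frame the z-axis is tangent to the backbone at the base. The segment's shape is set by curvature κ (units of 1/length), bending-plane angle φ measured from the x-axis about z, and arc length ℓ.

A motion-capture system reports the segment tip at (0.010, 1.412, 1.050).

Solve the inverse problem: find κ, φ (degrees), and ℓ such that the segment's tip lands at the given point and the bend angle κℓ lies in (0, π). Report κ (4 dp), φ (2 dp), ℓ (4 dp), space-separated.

0.9121 89.59 2.0424

ρ = √(x²+y²) = √(0.010² + 1.412²) = 1.41204
φ = atan2(y, x) mod 360° = atan2(1.412, 0.010) = 89.5942°
|p|² = ρ² + z² = 1.41204² + 1.050² = 3.09634
κ = 2ρ / |p|² = 2×1.41204 / 3.09634 = 0.91207
θ = 2·atan2(ρ, z) = 2·atan2(1.41204, 1.050) = 1.86280 rad
ℓ = θ/κ = 1.86280/0.91207 = 2.04239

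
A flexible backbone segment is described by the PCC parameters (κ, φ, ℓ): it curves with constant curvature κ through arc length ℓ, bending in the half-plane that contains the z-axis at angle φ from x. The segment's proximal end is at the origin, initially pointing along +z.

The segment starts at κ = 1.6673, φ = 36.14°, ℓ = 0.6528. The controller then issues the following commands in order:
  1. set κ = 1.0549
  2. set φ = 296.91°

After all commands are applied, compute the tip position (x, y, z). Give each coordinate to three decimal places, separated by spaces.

initial: κ=1.6673, φ=36.14°, ℓ=0.6528
cmd 1: set κ=1.0549 → (κ,φ,ℓ)=(1.0549,36.14°,0.6528) → tip=(0.1745,0.1274,0.6024)
cmd 2: set φ=296.91° → (κ,φ,ℓ)=(1.0549,296.91°,0.6528) → tip=(0.0978,-0.1926,0.6024)

0.098 -0.193 0.602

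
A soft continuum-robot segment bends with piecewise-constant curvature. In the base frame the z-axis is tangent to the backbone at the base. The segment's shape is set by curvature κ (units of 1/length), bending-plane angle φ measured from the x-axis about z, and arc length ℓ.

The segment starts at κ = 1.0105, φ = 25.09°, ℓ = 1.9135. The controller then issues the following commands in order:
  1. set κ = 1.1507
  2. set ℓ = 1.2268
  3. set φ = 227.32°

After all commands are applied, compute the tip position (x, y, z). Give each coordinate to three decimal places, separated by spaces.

-0.496 -0.538 0.858

initial: κ=1.0105, φ=25.09°, ℓ=1.9135
cmd 1: set κ=1.1507 → (κ,φ,ℓ)=(1.1507,25.09°,1.9135) → tip=(1.2514,0.5859,0.7017)
cmd 2: set ℓ=1.2268 → (κ,φ,ℓ)=(1.1507,25.09°,1.2268) → tip=(0.6623,0.3101,0.8581)
cmd 3: set φ=227.32° → (κ,φ,ℓ)=(1.1507,227.32°,1.2268) → tip=(-0.4958,-0.5376,0.8581)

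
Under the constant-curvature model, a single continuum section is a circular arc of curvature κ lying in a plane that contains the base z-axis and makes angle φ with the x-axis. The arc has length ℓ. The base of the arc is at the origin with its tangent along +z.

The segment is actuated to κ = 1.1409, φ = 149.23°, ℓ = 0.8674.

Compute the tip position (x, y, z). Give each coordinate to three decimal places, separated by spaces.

-0.340 0.202 0.733

θ = κ·ℓ = 1.1409 × 0.8674 = 0.98962 rad
ρ = (1 − cos θ)/κ = (1 − 0.54901)/1.1409 = 0.39529
z = sin θ / κ = 0.83582/1.1409 = 0.73259
x = ρ cos φ = 0.39529 × cos(149.23°) = -0.33965
y = ρ sin φ = 0.39529 × sin(149.23°) = 0.20223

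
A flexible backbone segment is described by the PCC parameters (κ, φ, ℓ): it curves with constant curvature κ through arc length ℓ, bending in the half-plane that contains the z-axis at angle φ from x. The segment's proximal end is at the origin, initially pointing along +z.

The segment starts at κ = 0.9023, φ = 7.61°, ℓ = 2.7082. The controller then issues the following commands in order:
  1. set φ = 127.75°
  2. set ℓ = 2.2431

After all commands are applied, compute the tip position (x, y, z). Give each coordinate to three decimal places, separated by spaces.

-0.976 1.260 0.996

initial: κ=0.9023, φ=7.61°, ℓ=2.7082
cmd 1: set φ=127.75° → (κ,φ,ℓ)=(0.9023,127.75°,2.7082) → tip=(-1.1983,1.5477,0.7123)
cmd 2: set ℓ=2.2431 → (κ,φ,ℓ)=(0.9023,127.75°,2.2431) → tip=(-0.9756,1.2600,0.9964)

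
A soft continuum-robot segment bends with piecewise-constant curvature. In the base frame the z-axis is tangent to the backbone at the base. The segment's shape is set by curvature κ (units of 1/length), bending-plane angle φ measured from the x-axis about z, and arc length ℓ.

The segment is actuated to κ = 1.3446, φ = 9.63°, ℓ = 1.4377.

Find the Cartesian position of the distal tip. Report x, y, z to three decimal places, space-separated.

0.993 0.169 0.695

θ = κ·ℓ = 1.3446 × 1.4377 = 1.93313 rad
ρ = (1 − cos θ)/κ = (1 − -0.35446)/1.3446 = 1.00733
z = sin θ / κ = 0.93507/1.3446 = 0.69543
x = ρ cos φ = 1.00733 × cos(9.63°) = 0.99314
y = ρ sin φ = 1.00733 × sin(9.63°) = 0.16851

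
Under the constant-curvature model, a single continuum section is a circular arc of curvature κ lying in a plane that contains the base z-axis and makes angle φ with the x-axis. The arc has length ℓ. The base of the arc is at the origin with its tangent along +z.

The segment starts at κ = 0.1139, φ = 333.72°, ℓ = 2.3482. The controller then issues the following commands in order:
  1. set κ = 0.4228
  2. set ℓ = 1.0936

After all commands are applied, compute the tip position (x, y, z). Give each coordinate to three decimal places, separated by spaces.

0.223 -0.110 1.055

initial: κ=0.1139, φ=333.72°, ℓ=2.3482
cmd 1: set κ=0.4228 → (κ,φ,ℓ)=(0.4228,333.72°,2.3482) → tip=(0.9621,-0.4751,1.9810)
cmd 2: set ℓ=1.0936 → (κ,φ,ℓ)=(0.4228,333.72°,1.0936) → tip=(0.2227,-0.1100,1.0550)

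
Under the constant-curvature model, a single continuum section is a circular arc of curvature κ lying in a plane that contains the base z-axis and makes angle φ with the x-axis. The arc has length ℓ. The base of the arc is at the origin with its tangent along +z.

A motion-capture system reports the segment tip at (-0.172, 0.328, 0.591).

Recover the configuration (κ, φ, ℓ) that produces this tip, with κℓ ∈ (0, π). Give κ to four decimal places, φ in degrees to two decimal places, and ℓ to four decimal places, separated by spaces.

1.5227 117.67 0.7353

ρ = √(x²+y²) = √(-0.172² + 0.328²) = 0.37036
φ = atan2(y, x) mod 360° = atan2(0.328, -0.172) = 117.6721°
|p|² = ρ² + z² = 0.37036² + 0.591² = 0.48645
κ = 2ρ / |p|² = 2×0.37036 / 0.48645 = 1.52272
θ = 2·atan2(ρ, z) = 2·atan2(0.37036, 0.591) = 1.11960 rad
ℓ = θ/κ = 1.11960/1.52272 = 0.73526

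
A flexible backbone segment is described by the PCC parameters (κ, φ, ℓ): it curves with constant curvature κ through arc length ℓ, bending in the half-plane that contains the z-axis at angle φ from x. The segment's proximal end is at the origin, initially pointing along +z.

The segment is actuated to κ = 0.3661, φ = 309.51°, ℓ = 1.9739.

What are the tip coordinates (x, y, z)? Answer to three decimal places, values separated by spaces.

0.434 -0.527 1.807

θ = κ·ℓ = 0.3661 × 1.9739 = 0.72264 rad
ρ = (1 − cos θ)/κ = (1 − 0.75006)/0.3661 = 0.68271
z = sin θ / κ = 0.66137/0.3661 = 1.80653
x = ρ cos φ = 0.68271 × cos(309.51°) = 0.43435
y = ρ sin φ = 0.68271 × sin(309.51°) = -0.52672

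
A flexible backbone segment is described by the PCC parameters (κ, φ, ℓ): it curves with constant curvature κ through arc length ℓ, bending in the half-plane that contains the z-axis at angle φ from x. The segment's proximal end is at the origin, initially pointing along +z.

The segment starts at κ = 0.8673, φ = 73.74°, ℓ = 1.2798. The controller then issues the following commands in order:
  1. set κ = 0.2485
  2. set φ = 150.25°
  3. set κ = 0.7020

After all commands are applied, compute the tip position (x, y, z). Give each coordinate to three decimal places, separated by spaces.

initial: κ=0.8673, φ=73.74°, ℓ=1.2798
cmd 1: set κ=0.2485 → (κ,φ,ℓ)=(0.2485,73.74°,1.2798) → tip=(0.0565,0.1937,1.2583)
cmd 2: set φ=150.25° → (κ,φ,ℓ)=(0.2485,150.25°,1.2798) → tip=(-0.1752,0.1001,1.2583)
cmd 3: set κ=0.7020 → (κ,φ,ℓ)=(0.7020,150.25°,1.2798) → tip=(-0.4664,0.2666,1.1144)

-0.466 0.267 1.114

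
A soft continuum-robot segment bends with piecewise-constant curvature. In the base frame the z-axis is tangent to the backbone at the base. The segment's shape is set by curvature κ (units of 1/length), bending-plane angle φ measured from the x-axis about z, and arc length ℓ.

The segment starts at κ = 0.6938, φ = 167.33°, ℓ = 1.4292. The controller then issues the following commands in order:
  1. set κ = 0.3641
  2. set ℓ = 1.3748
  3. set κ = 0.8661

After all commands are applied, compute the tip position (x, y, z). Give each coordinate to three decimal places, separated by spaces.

-0.709 0.159 1.072

initial: κ=0.6938, φ=167.33°, ℓ=1.4292
cmd 1: set κ=0.3641 → (κ,φ,ℓ)=(0.3641,167.33°,1.4292) → tip=(-0.3547,0.0797,1.3656)
cmd 2: set ℓ=1.3748 → (κ,φ,ℓ)=(0.3641,167.33°,1.3748) → tip=(-0.3288,0.0739,1.3181)
cmd 3: set κ=0.8661 → (κ,φ,ℓ)=(0.8661,167.33°,1.3748) → tip=(-0.7086,0.1593,1.0722)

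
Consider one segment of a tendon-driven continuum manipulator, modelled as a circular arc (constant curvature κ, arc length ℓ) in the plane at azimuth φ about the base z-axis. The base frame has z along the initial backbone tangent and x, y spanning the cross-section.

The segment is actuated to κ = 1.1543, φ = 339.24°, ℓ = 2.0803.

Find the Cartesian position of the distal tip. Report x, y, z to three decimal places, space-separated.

1.408 -0.534 0.584

θ = κ·ℓ = 1.1543 × 2.0803 = 2.40129 rad
ρ = (1 − cos θ)/κ = (1 − -0.73826)/1.1543 = 1.50590
z = sin θ / κ = 0.67451/1.1543 = 0.58435
x = ρ cos φ = 1.50590 × cos(339.24°) = 1.40813
y = ρ sin φ = 1.50590 × sin(339.24°) = -0.53377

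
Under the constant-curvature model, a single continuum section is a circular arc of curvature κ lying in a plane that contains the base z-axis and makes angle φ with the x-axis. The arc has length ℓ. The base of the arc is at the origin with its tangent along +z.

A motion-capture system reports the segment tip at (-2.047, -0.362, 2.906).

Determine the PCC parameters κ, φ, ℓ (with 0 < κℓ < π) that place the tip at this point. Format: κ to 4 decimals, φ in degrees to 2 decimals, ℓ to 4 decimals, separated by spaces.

ρ = √(x²+y²) = √(-2.047² + -0.362²) = 2.07876
φ = atan2(y, x) mod 360° = atan2(-0.362, -2.047) = 190.0287°
|p|² = ρ² + z² = 2.07876² + 2.906² = 12.76609
κ = 2ρ / |p|² = 2×2.07876 / 12.76609 = 0.32567
θ = 2·atan2(ρ, z) = 2·atan2(2.07876, 2.906) = 1.24189 rad
ℓ = θ/κ = 1.24189/0.32567 = 3.81334

0.3257 190.03 3.8133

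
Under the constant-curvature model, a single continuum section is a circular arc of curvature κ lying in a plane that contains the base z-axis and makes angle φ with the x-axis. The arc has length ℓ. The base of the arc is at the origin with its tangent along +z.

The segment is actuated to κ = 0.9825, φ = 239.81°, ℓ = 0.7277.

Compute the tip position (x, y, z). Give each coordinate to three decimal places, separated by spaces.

θ = κ·ℓ = 0.9825 × 0.7277 = 0.71497 rad
ρ = (1 − cos θ)/κ = (1 − 0.75512)/0.9825 = 0.24925
z = sin θ / κ = 0.65559/0.9825 = 0.66727
x = ρ cos φ = 0.24925 × cos(239.81°) = -0.12534
y = ρ sin φ = 0.24925 × sin(239.81°) = -0.21544

-0.125 -0.215 0.667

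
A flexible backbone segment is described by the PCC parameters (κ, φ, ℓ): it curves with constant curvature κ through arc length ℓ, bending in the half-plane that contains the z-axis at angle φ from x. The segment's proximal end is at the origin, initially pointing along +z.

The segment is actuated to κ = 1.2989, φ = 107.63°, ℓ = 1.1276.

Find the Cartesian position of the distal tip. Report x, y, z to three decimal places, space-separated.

θ = κ·ℓ = 1.2989 × 1.1276 = 1.46464 rad
ρ = (1 − cos θ)/κ = (1 − 0.10596)/1.2989 = 0.68831
z = sin θ / κ = 0.99437/1.2989 = 0.76555
x = ρ cos φ = 0.68831 × cos(107.63°) = -0.20847
y = ρ sin φ = 0.68831 × sin(107.63°) = 0.65598

-0.208 0.656 0.766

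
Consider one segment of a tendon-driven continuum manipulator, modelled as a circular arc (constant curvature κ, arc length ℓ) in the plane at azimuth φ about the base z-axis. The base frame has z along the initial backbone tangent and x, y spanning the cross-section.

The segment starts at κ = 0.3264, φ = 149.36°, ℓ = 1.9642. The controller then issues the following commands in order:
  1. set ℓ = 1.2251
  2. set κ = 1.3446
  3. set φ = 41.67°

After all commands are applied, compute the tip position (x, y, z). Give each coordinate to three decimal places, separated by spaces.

0.598 0.532 0.742

initial: κ=0.3264, φ=149.36°, ℓ=1.9642
cmd 1: set ℓ=1.2251 → (κ,φ,ℓ)=(0.3264,149.36°,1.2251) → tip=(-0.2080,0.1232,1.1927)
cmd 2: set κ=1.3446 → (κ,φ,ℓ)=(1.3446,149.36°,1.2251) → tip=(-0.6888,0.4080,0.7415)
cmd 3: set φ=41.67° → (κ,φ,ℓ)=(1.3446,41.67°,1.2251) → tip=(0.5980,0.5322,0.7415)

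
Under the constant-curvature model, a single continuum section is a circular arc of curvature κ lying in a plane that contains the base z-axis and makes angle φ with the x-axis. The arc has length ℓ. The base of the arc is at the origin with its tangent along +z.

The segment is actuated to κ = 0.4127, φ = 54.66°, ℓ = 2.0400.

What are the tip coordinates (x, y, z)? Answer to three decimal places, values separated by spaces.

θ = κ·ℓ = 0.4127 × 2.0400 = 0.84191 rad
ρ = (1 − cos θ)/κ = (1 − 0.66604)/0.4127 = 0.80921
z = sin θ / κ = 0.74592/0.4127 = 1.80740
x = ρ cos φ = 0.80921 × cos(54.66°) = 0.46807
y = ρ sin φ = 0.80921 × sin(54.66°) = 0.66010

0.468 0.660 1.807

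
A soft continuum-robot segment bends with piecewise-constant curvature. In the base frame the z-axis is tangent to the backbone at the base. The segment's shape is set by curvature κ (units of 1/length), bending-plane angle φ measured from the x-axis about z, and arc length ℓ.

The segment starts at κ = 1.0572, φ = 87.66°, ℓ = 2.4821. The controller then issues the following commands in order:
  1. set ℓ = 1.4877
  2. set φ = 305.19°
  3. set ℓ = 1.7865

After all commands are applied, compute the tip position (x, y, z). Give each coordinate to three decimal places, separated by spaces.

initial: κ=1.0572, φ=87.66°, ℓ=2.4821
cmd 1: set ℓ=1.4877 → (κ,φ,ℓ)=(1.0572,87.66°,1.4877) → tip=(0.0387,0.9470,0.9459)
cmd 2: set φ=305.19° → (κ,φ,ℓ)=(1.0572,305.19°,1.4877) → tip=(0.5462,-0.7746,0.9459)
cmd 3: set ℓ=1.7865 → (κ,φ,ℓ)=(1.0572,305.19°,1.7865) → tip=(0.7155,-1.0146,0.8985)

0.715 -1.015 0.899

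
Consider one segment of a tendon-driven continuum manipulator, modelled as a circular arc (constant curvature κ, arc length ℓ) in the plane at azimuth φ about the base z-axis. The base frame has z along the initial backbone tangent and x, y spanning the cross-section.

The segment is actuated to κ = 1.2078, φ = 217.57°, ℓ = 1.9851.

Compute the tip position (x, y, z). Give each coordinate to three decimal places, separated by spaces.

-1.139 -0.876 0.561

θ = κ·ℓ = 1.2078 × 1.9851 = 2.39760 rad
ρ = (1 − cos θ)/κ = (1 − -0.73577)/1.2078 = 1.43714
z = sin θ / κ = 0.67723/1.2078 = 0.56071
x = ρ cos φ = 1.43714 × cos(217.57°) = -1.13909
y = ρ sin φ = 1.43714 × sin(217.57°) = -0.87627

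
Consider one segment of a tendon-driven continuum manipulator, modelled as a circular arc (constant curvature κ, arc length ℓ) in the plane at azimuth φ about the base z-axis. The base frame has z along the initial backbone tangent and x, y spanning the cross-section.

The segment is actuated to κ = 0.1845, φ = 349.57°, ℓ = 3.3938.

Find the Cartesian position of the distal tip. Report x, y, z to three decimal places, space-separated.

θ = κ·ℓ = 0.1845 × 3.3938 = 0.62616 rad
ρ = (1 − cos θ)/κ = (1 − 0.81029)/0.1845 = 1.02826
z = sin θ / κ = 0.58603/0.1845 = 3.17634
x = ρ cos φ = 1.02826 × cos(349.57°) = 1.01127
y = ρ sin φ = 1.02826 × sin(349.57°) = -0.18615

1.011 -0.186 3.176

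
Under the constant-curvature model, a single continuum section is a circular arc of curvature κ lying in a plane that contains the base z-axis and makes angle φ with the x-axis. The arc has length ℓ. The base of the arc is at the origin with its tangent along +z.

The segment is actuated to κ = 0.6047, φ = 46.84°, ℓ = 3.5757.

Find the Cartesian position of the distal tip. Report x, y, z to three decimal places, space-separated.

1.762 1.879 1.373

θ = κ·ℓ = 0.6047 × 3.5757 = 2.16223 rad
ρ = (1 − cos θ)/κ = (1 − -0.55755)/0.6047 = 2.57574
z = sin θ / κ = 0.83014/0.6047 = 1.37282
x = ρ cos φ = 2.57574 × cos(46.84°) = 1.76190
y = ρ sin φ = 2.57574 × sin(46.84°) = 1.87886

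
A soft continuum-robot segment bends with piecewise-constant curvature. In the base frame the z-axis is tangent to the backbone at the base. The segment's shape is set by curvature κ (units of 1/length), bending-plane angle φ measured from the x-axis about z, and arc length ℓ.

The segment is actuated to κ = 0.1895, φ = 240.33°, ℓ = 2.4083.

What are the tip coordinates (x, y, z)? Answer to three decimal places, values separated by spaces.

-0.267 -0.469 2.326

θ = κ·ℓ = 0.1895 × 2.4083 = 0.45637 rad
ρ = (1 − cos θ)/κ = (1 − 0.89766)/0.1895 = 0.54007
z = sin θ / κ = 0.44070/0.1895 = 2.32557
x = ρ cos φ = 0.54007 × cos(240.33°) = -0.26734
y = ρ sin φ = 0.54007 × sin(240.33°) = -0.46926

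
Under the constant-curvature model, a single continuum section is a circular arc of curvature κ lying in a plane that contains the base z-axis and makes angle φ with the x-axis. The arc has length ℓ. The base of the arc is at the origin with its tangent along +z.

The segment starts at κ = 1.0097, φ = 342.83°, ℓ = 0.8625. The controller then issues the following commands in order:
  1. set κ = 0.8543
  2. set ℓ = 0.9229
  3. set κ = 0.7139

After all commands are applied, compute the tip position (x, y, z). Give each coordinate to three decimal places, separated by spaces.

0.280 -0.087 0.858

initial: κ=1.0097, φ=342.83°, ℓ=0.8625
cmd 1: set κ=0.8543 → (κ,φ,ℓ)=(0.8543,342.83°,0.8625) → tip=(0.2901,-0.0896,0.7865)
cmd 2: set ℓ=0.9229 → (κ,φ,ℓ)=(0.8543,342.83°,0.9229) → tip=(0.3300,-0.1020,0.8302)
cmd 3: set κ=0.7139 → (κ,φ,ℓ)=(0.7139,342.83°,0.9229) → tip=(0.2801,-0.0866,0.8576)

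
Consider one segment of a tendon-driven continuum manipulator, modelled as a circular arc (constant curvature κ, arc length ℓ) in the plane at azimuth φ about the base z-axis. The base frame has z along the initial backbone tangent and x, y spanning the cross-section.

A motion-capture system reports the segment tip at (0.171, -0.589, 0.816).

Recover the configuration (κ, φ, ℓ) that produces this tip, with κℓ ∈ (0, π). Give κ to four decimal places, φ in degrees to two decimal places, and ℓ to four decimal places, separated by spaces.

ρ = √(x²+y²) = √(0.171² + -0.589²) = 0.61332
φ = atan2(y, x) mod 360° = atan2(-0.589, 0.171) = 286.1892°
|p|² = ρ² + z² = 0.61332² + 0.816² = 1.04202
κ = 2ρ / |p|² = 2×0.61332 / 1.04202 = 1.17718
θ = 2·atan2(ρ, z) = 2·atan2(0.61332, 0.816) = 1.28907 rad
ℓ = θ/κ = 1.28907/1.17718 = 1.09505

1.1772 286.19 1.0951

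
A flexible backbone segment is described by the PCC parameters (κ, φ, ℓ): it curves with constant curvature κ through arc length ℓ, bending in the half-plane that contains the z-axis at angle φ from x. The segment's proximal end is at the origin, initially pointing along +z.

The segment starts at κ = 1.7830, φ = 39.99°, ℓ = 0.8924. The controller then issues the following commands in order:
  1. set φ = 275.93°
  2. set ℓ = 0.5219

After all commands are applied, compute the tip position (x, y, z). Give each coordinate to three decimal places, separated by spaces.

initial: κ=1.7830, φ=39.99°, ℓ=0.8924
cmd 1: set φ=275.93° → (κ,φ,ℓ)=(1.7830,275.93°,0.8924) → tip=(0.0591,-0.5692,0.5607)
cmd 2: set ℓ=0.5219 → (κ,φ,ℓ)=(1.7830,275.93°,0.5219) → tip=(0.0233,-0.2246,0.4498)

0.023 -0.225 0.450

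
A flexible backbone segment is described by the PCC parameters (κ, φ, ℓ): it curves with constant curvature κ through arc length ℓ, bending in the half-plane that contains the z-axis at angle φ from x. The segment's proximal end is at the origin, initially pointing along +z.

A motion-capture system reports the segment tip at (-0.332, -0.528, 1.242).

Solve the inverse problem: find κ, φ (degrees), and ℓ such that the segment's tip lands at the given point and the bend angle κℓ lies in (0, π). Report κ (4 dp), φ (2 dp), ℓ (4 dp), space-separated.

0.6458 237.84 1.4413

ρ = √(x²+y²) = √(-0.332² + -0.528²) = 0.62371
φ = atan2(y, x) mod 360° = atan2(-0.528, -0.332) = 237.8388°
|p|² = ρ² + z² = 0.62371² + 1.242² = 1.93157
κ = 2ρ / |p|² = 2×0.62371 / 1.93157 = 0.64580
θ = 2·atan2(ρ, z) = 2·atan2(0.62371, 1.242) = 0.93078 rad
ℓ = θ/κ = 0.93078/0.64580 = 1.44128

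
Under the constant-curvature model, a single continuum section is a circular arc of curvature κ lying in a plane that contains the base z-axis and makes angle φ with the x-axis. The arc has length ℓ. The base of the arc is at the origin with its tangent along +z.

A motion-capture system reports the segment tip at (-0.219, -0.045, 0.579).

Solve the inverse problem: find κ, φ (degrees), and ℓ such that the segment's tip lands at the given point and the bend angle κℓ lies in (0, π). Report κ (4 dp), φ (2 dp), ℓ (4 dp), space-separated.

ρ = √(x²+y²) = √(-0.219² + -0.045²) = 0.22358
φ = atan2(y, x) mod 360° = atan2(-0.045, -0.219) = 191.6115°
|p|² = ρ² + z² = 0.22358² + 0.579² = 0.38523
κ = 2ρ / |p|² = 2×0.22358 / 0.38523 = 1.16075
θ = 2·atan2(ρ, z) = 2·atan2(0.22358, 0.579) = 0.73700 rad
ℓ = θ/κ = 0.73700/1.16075 = 0.63494

1.1607 191.61 0.6349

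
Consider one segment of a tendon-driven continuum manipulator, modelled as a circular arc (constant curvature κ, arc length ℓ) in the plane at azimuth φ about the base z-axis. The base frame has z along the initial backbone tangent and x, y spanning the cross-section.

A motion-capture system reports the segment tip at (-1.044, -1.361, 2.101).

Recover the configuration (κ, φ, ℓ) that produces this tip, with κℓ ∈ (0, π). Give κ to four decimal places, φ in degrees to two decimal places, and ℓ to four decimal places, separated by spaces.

0.4663 232.51 2.9364

ρ = √(x²+y²) = √(-1.044² + -1.361²) = 1.71530
φ = atan2(y, x) mod 360° = atan2(-1.361, -1.044) = 232.5088°
|p|² = ρ² + z² = 1.71530² + 2.101² = 7.35646
κ = 2ρ / |p|² = 2×1.71530 / 7.35646 = 0.46634
θ = 2·atan2(ρ, z) = 2·atan2(1.71530, 2.101) = 1.36935 rad
ℓ = θ/κ = 1.36935/0.46634 = 2.93638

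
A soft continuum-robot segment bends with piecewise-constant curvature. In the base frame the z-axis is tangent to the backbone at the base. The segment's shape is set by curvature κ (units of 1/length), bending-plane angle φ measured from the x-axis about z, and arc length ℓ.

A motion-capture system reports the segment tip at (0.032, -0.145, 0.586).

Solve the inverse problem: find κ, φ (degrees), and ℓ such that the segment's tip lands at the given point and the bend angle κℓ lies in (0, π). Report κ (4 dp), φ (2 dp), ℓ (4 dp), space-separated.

0.8126 282.45 0.6108

ρ = √(x²+y²) = √(0.032² + -0.145²) = 0.14849
φ = atan2(y, x) mod 360° = atan2(-0.145, 0.032) = 282.4451°
|p|² = ρ² + z² = 0.14849² + 0.586² = 0.36544
κ = 2ρ / |p|² = 2×0.14849 / 0.36544 = 0.81265
θ = 2·atan2(ρ, z) = 2·atan2(0.14849, 0.586) = 0.49634 rad
ℓ = θ/κ = 0.49634/0.81265 = 0.61077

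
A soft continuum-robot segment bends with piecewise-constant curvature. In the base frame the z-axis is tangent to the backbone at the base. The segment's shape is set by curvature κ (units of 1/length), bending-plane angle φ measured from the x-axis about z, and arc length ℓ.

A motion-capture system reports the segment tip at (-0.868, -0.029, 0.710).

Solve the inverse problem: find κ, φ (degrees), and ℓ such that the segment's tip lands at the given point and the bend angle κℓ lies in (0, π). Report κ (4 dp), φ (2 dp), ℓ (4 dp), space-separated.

ρ = √(x²+y²) = √(-0.868² + -0.029²) = 0.86848
φ = atan2(y, x) mod 360° = atan2(-0.029, -0.868) = 181.9135°
|p|² = ρ² + z² = 0.86848² + 0.710² = 1.25836
κ = 2ρ / |p|² = 2×0.86848 / 1.25836 = 1.38034
θ = 2·atan2(ρ, z) = 2·atan2(0.86848, 0.710) = 1.77093 rad
ℓ = θ/κ = 1.77093/1.38034 = 1.28297

1.3803 181.91 1.2830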